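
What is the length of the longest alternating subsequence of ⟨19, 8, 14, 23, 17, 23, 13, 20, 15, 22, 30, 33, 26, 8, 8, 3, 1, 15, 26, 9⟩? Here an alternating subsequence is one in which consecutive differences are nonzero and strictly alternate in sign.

12

Track the best alternating length ending on an up-step vs a down-step at each position: up/down = 1/1, 1/2, 3/2, 3/1, 3/4, 5/1, 3/6, 7/6, 7/8, 9/6, 9/1, 9/1, 9/10, 1/10, 1/10, 1/10, 1/10, 11/10, 11/10, 11/12.
The maximum over both is 12; one such subsequence is 19, 8, 23, 17, 23, 13, 20, 15, 22, 8, 15, 9.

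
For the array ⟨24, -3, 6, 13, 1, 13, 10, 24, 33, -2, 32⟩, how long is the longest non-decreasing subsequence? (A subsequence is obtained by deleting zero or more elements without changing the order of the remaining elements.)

Let dp[i] be the longest non-decreasing subsequence ending at position i. Then dp = [1, 1, 2, 3, 2, 4, 3, 5, 6, 2, 6].
The maximum is 6; one witness is -3, 6, 13, 13, 24, 33 at positions 2,3,4,6,8,9.

6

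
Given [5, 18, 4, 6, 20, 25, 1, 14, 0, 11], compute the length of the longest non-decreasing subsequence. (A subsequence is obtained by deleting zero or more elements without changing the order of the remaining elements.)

4

Let dp[i] be the longest non-decreasing subsequence ending at position i. Then dp = [1, 2, 1, 2, 3, 4, 1, 3, 1, 3].
The maximum is 4; one witness is 5, 18, 20, 25 at positions 1,2,5,6.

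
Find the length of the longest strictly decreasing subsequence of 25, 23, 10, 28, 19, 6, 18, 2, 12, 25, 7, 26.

Scanning left to right, the best length ending at each element is: 25→1, 23→2, 10→3, 28→1, 19→3, 6→4, 18→4, 2→5, 12→5, 25→2, 7→6, 26→2.
So the longest decreasing subsequence has length 6, e.g. 25, 23, 19, 18, 12, 7.

6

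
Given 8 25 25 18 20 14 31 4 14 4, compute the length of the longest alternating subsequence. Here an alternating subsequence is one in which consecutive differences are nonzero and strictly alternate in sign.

9

Track the best alternating length ending on an up-step vs a down-step at each position: up/down = 1/1, 2/1, 2/1, 2/3, 4/3, 2/5, 6/1, 1/7, 8/7, 1/9.
The maximum over both is 9; one such subsequence is 8, 25, 18, 20, 14, 31, 4, 14, 4.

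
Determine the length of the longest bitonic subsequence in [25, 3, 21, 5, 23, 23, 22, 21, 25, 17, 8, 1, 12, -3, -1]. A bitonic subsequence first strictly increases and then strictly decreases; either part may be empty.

Let inc[i] be the LIS ending at i and dec[i] the longest strictly decreasing subsequence starting at i. inc = [1, 1, 2, 2, 3, 3, 3, 3, 4, 3, 3, 1, 4, 1, 2], dec = [8, 3, 5, 3, 7, 7, 6, 5, 5, 4, 3, 2, 2, 1, 1].
max_i inc[i]+dec[i]−1 = 9, with one witness 3, 21, 23, 22, 21, 17, 8, 1, -1.

9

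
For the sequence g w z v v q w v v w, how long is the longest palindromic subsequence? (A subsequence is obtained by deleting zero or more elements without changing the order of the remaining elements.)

Using dp[i][j] = 2 + dp[i+1][j−1] if the ends match, else max(dp[i+1][j], dp[i][j−1]):
dp[1][10] = 7. A witness is wvvwvvw at positions 2,4,5,7,8,9,10.

7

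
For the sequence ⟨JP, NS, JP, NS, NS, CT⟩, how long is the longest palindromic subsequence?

3

One longest palindromic subsequence is NS NS NS (positions 2,4,5); it reads the same forward and backward, and the interval DP gives dp[1][6] = 3.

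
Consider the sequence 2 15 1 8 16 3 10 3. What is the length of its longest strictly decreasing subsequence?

3

Scanning left to right, the best length ending at each element is: 2→1, 15→1, 1→2, 8→2, 16→1, 3→3, 10→2, 3→3.
So the longest decreasing subsequence has length 3, e.g. 15, 8, 3.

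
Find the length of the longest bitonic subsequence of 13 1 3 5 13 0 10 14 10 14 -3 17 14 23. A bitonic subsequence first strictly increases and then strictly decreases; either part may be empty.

7

Let inc[i] be the LIS ending at i and dec[i] the longest strictly decreasing subsequence starting at i. inc = [1, 1, 2, 3, 4, 1, 4, 5, 4, 5, 1, 6, 5, 7], dec = [4, 3, 3, 3, 3, 2, 2, 3, 2, 2, 1, 2, 1, 1].
max_i inc[i]+dec[i]−1 = 7, with one witness 1, 3, 5, 13, 14, 10, -3.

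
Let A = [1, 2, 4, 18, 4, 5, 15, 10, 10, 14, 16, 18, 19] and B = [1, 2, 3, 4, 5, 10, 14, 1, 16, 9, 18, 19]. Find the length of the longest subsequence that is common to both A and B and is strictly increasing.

9

For each value that appears in both, track the longest common increasing run ending there.
The best achievable length is 9; one witness is 1, 2, 4, 5, 10, 14, 16, 18, 19 (A-positions 1,2,3,6,8,10,11,12,13, B-positions 1,2,4,5,6,7,9,11,12).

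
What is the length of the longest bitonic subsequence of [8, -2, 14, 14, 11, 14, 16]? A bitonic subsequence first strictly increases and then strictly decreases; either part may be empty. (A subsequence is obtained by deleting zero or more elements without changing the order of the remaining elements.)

4

One longest bitonic subsequence is 8, 11, 14, 16 (positions 1,5,6,7): it rises to 16 then falls. Length 4 is optimal.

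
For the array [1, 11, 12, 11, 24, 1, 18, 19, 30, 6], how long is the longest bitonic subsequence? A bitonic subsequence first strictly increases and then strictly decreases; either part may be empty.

One longest bitonic subsequence is 1, 11, 12, 18, 19, 30, 6 (positions 1,2,3,7,8,9,10): it rises to 30 then falls. Length 7 is optimal.

7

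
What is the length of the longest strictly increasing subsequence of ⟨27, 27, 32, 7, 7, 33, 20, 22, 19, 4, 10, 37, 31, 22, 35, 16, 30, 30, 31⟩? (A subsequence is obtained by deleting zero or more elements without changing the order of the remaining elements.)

5

One longest increasing subsequence is 7, 20, 22, 31, 35 (positions 4,7,8,13,15), of length 5; no longer one exists.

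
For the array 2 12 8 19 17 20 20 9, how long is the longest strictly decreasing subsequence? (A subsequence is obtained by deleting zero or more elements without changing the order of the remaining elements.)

3

Scanning left to right, the best length ending at each element is: 2→1, 12→1, 8→2, 19→1, 17→2, 20→1, 20→1, 9→3.
So the longest decreasing subsequence has length 3, e.g. 19, 17, 9.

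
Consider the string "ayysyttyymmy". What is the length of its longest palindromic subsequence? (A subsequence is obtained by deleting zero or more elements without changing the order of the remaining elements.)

8

One longest palindromic subsequence is yyyttyyy (positions 2,3,5,6,7,8,9,12); it reads the same forward and backward, and the interval DP gives dp[1][12] = 8.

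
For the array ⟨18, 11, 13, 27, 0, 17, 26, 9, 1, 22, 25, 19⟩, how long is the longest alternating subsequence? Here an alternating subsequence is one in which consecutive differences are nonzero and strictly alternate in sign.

8

Track the best alternating length ending on an up-step vs a down-step at each position: up/down = 1/1, 1/2, 3/2, 3/1, 1/4, 5/4, 5/4, 5/6, 5/6, 7/6, 7/6, 7/8.
The maximum over both is 8; one such subsequence is 18, 11, 13, 0, 17, 9, 22, 19.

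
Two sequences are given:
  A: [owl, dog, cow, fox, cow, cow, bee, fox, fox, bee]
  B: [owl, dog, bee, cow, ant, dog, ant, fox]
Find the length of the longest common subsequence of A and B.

Backtracking the LCS table gives one alignment: owl (A1,B1) → dog (A2,B2) → cow (A3,B4) → fox (A9,B8).
So the longest common subsequence has length 4.

4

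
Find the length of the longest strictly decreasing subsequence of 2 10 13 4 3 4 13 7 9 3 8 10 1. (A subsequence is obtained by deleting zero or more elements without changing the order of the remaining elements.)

4

Let dp[i] be the longest decreasing subsequence ending at position i. Then dp = [1, 1, 1, 2, 3, 2, 1, 2, 2, 3, 3, 2, 4].
The maximum is 4; one witness is 10, 4, 3, 1 at positions 2,4,5,13.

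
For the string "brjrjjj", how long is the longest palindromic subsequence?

One longest palindromic subsequence is jjjj (positions 3,5,6,7); it reads the same forward and backward, and the interval DP gives dp[1][7] = 4.

4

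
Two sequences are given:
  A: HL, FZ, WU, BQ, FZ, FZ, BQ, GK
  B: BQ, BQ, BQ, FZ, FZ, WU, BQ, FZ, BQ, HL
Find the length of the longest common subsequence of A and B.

A longest common subsequence is FZ, WU, BQ, FZ, BQ (length 5); the LCS DP confirms no longer common subsequence exists.

5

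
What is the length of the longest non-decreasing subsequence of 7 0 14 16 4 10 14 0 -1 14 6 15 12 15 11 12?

7

Scanning left to right, the best length ending at each element is: 7→1, 0→1, 14→2, 16→3, 4→2, 10→3, 14→4, 0→2, -1→1, 14→5, 6→3, 15→6, 12→4, 15→7, 11→4, 12→5.
So the longest non-decreasing subsequence has length 7, e.g. 0, 4, 10, 14, 14, 15, 15.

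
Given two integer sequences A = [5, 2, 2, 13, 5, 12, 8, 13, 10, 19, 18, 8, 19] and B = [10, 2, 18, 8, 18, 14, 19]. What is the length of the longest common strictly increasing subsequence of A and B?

For each value that appears in both, track the longest common increasing run ending there.
The best achievable length is 4; one witness is 2, 8, 18, 19 (A-positions 2,7,11,13, B-positions 2,4,5,7).

4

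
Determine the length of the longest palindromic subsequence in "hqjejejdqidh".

9

One longest palindromic subsequence is hqjejejqh (positions 1,2,3,4,5,6,7,9,12); it reads the same forward and backward, and the interval DP gives dp[1][12] = 9.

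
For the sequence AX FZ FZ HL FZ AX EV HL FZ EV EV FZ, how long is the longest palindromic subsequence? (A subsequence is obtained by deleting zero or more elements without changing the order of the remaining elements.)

One longest palindromic subsequence is FZ FZ HL EV HL FZ FZ (positions 2,3,4,7,8,9,12); it reads the same forward and backward, and the interval DP gives dp[1][12] = 7.

7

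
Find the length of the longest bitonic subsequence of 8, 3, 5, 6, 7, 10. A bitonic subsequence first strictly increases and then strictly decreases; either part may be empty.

5

Let inc[i] be the LIS ending at i and dec[i] the longest strictly decreasing subsequence starting at i. inc = [1, 1, 2, 3, 4, 5], dec = [2, 1, 1, 1, 1, 1].
max_i inc[i]+dec[i]−1 = 5, with one witness 3, 5, 6, 7, 10.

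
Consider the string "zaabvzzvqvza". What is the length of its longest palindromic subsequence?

7

Using dp[i][j] = 2 + dp[i+1][j−1] if the ends match, else max(dp[i+1][j], dp[i][j−1]):
dp[1][12] = 7. A witness is azvqvza at positions 2,6,8,9,10,11,12.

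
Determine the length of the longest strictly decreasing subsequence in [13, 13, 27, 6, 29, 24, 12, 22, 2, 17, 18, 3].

One longest decreasing subsequence is 27, 24, 22, 17, 3 (positions 3,6,8,10,12), of length 5; no longer one exists.

5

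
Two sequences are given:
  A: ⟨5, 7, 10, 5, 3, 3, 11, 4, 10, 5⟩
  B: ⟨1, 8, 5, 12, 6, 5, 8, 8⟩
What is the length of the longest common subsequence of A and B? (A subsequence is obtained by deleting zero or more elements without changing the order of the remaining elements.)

A longest common subsequence is 5, 5 (length 2); the LCS DP confirms no longer common subsequence exists.

2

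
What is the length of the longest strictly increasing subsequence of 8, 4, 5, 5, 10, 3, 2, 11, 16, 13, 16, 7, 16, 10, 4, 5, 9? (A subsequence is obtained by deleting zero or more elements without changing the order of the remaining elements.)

6

One longest increasing subsequence is 4, 5, 10, 11, 13, 16 (positions 2,3,5,8,10,11), of length 6; no longer one exists.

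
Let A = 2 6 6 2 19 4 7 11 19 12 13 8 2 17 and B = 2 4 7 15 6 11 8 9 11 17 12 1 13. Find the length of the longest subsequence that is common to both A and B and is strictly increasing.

6

A longest common strictly increasing subsequence is 2, 4, 7, 11, 12, 13 (length 6); it appears in order in both A and B, and no longer such subsequence exists.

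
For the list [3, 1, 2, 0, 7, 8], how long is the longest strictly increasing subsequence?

One longest increasing subsequence is 1, 2, 7, 8 (positions 2,3,5,6), of length 4; no longer one exists.

4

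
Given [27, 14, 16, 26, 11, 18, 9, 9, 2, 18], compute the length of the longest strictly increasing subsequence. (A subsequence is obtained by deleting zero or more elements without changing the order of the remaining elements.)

3

Let dp[i] be the longest increasing subsequence ending at position i. Then dp = [1, 1, 2, 3, 1, 3, 1, 1, 1, 3].
The maximum is 3; one witness is 14, 16, 26 at positions 2,3,4.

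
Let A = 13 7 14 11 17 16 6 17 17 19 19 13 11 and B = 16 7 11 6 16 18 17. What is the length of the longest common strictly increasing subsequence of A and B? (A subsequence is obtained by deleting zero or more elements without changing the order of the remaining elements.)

For each value that appears in both, track the longest common increasing run ending there.
The best achievable length is 4; one witness is 7, 11, 16, 17 (A-positions 2,4,6,8, B-positions 2,3,5,7).

4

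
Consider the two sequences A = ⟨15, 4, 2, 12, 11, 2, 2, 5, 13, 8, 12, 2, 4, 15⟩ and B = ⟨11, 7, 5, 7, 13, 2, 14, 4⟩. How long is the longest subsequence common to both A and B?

5

Backtracking the LCS table gives one alignment: 11 (A5,B1) → 5 (A8,B3) → 13 (A9,B5) → 2 (A12,B6) → 4 (A13,B8).
So the longest common subsequence has length 5.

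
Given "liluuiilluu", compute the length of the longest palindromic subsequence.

Using dp[i][j] = 2 + dp[i+1][j−1] if the ends match, else max(dp[i+1][j], dp[i][j−1]):
dp[1][11] = 6. A witness is uulluu at positions 4,5,8,9,10,11.

6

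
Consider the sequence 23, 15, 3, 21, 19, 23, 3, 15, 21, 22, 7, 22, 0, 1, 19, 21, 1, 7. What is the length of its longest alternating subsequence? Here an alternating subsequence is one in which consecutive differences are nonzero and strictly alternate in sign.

A longest alternating subsequence is 23, 15, 21, 19, 23, 3, 15, 7, 22, 0, 19, 1, 7 (positions 1,2,4,5,6,7,8,11,12,13,15,17,18); its 12 consecutive differences strictly alternate in sign, and length 13 is optimal.

13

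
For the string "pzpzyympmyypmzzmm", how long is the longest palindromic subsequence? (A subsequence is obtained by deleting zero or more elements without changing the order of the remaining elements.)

Using dp[i][j] = 2 + dp[i+1][j−1] if the ends match, else max(dp[i+1][j], dp[i][j−1]):
dp[1][17] = 11. A witness is zzyympmyyzz at positions 2,4,5,6,7,8,9,10,11,14,15.

11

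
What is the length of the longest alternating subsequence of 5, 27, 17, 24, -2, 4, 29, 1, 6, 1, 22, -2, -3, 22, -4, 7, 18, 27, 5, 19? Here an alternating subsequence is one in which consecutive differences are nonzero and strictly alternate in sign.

A longest alternating subsequence is 5, 27, 17, 24, -2, 4, 1, 6, 1, 22, -2, 22, -4, 7, 5, 19 (positions 1,2,3,4,5,6,8,9,10,11,12,14,15,16,19,20); its 15 consecutive differences strictly alternate in sign, and length 16 is optimal.

16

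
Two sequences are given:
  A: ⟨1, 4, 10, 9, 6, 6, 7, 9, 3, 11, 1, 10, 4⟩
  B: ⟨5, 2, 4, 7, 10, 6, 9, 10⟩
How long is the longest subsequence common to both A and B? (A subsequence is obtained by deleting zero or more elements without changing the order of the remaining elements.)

5

Backtracking the LCS table gives one alignment: 4 (A2,B3) → 10 (A3,B5) → 6 (A6,B6) → 9 (A8,B7) → 10 (A12,B8).
So the longest common subsequence has length 5.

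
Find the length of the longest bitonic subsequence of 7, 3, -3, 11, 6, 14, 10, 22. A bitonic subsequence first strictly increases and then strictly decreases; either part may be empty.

Let inc[i] be the LIS ending at i and dec[i] the longest strictly decreasing subsequence starting at i. inc = [1, 1, 1, 2, 2, 3, 3, 4], dec = [3, 2, 1, 2, 1, 2, 1, 1].
max_i inc[i]+dec[i]−1 = 4, with one witness 7, 11, 14, 10.

4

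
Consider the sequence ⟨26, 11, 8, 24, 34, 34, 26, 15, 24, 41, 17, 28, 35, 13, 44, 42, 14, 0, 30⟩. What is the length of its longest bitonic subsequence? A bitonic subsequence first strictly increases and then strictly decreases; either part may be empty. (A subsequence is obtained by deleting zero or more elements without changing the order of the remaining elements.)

9

One longest bitonic subsequence is 11, 24, 26, 28, 35, 44, 42, 14, 0 (positions 2,4,7,12,13,15,16,17,18): it rises to 44 then falls. Length 9 is optimal.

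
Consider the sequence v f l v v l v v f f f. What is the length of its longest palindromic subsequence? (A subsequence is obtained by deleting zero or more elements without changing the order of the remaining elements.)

7

One longest palindromic subsequence is fvvlvvf (positions 2,4,5,6,7,8,11); it reads the same forward and backward, and the interval DP gives dp[1][11] = 7.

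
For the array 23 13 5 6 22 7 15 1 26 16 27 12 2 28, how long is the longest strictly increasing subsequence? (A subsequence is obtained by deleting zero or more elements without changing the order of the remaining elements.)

Let dp[i] be the longest increasing subsequence ending at position i. Then dp = [1, 1, 1, 2, 3, 3, 4, 1, 5, 5, 6, 4, 2, 7].
The maximum is 7; one witness is 5, 6, 7, 15, 26, 27, 28 at positions 3,4,6,7,9,11,14.

7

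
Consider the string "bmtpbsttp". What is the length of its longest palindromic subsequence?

One longest palindromic subsequence is pttp (positions 4,7,8,9); it reads the same forward and backward, and the interval DP gives dp[1][9] = 4.

4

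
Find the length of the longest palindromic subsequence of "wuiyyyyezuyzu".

Using dp[i][j] = 2 + dp[i+1][j−1] if the ends match, else max(dp[i+1][j], dp[i][j−1]):
dp[1][13] = 7. A witness is uyyyyyu at positions 2,4,5,6,7,11,13.

7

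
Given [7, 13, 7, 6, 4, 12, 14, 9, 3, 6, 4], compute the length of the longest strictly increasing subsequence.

Let dp[i] be the longest increasing subsequence ending at position i. Then dp = [1, 2, 1, 1, 1, 2, 3, 2, 1, 2, 2].
The maximum is 3; one witness is 7, 13, 14 at positions 1,2,7.

3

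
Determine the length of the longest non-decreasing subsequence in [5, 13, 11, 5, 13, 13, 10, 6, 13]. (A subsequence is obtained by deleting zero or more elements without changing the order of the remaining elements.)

5

Let dp[i] be the longest non-decreasing subsequence ending at position i. Then dp = [1, 2, 2, 2, 3, 4, 3, 3, 5].
The maximum is 5; one witness is 5, 13, 13, 13, 13 at positions 1,2,5,6,9.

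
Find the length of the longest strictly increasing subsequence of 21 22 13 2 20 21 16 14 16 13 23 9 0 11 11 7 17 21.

5

One longest increasing subsequence is 13, 14, 16, 17, 21 (positions 3,8,9,17,18), of length 5; no longer one exists.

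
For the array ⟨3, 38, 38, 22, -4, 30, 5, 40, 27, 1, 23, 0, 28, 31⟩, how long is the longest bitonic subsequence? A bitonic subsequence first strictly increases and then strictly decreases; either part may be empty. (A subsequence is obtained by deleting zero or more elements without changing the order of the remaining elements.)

One longest bitonic subsequence is 3, 22, 30, 40, 27, 23, 0 (positions 1,4,6,8,9,11,12): it rises to 40 then falls. Length 7 is optimal.

7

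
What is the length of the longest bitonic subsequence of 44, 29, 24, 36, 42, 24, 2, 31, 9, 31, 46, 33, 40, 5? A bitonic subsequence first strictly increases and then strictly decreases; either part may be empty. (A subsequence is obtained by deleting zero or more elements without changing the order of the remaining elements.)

Let inc[i] be the LIS ending at i and dec[i] the longest strictly decreasing subsequence starting at i. inc = [1, 1, 1, 2, 3, 1, 1, 2, 2, 3, 4, 4, 5, 2], dec = [5, 4, 3, 4, 4, 3, 1, 3, 2, 2, 3, 2, 2, 1].
max_i inc[i]+dec[i]−1 = 6, with one witness 29, 36, 42, 31, 9, 5.

6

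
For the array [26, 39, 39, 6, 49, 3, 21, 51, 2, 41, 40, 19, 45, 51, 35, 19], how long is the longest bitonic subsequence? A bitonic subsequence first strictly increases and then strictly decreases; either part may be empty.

8

One longest bitonic subsequence is 26, 39, 49, 51, 41, 40, 35, 19 (positions 1,2,5,8,10,11,15,16): it rises to 51 then falls. Length 8 is optimal.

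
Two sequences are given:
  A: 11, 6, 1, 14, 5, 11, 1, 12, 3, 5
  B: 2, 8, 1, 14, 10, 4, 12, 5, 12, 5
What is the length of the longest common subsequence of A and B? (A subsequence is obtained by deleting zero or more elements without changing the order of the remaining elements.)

5

Backtracking the LCS table gives one alignment: 1 (A3,B3) → 14 (A4,B4) → 5 (A5,B8) → 12 (A8,B9) → 5 (A10,B10).
So the longest common subsequence has length 5.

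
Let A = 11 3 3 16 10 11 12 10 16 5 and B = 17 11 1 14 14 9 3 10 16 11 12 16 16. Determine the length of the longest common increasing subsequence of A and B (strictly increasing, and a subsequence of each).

5

A longest common strictly increasing subsequence is 3, 10, 11, 12, 16 (length 5); it appears in order in both A and B, and no longer such subsequence exists.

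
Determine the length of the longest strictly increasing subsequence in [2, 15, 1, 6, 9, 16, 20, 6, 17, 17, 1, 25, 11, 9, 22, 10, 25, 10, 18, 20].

7

One longest increasing subsequence is 2, 6, 9, 16, 20, 22, 25 (positions 1,4,5,6,7,15,17), of length 7; no longer one exists.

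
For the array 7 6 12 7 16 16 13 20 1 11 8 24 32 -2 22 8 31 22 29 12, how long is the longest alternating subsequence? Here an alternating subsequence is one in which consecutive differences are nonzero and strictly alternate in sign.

18

A longest alternating subsequence is 7, 6, 12, 7, 16, 13, 20, 1, 11, 8, 24, -2, 22, 8, 31, 22, 29, 12 (positions 1,2,3,4,5,7,8,9,10,11,12,14,15,16,17,18,19,20); its 17 consecutive differences strictly alternate in sign, and length 18 is optimal.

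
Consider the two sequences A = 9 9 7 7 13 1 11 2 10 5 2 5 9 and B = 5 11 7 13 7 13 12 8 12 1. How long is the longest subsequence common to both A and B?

Backtracking the LCS table gives one alignment: 7 (A3,B3) → 7 (A4,B5) → 13 (A5,B6) → 1 (A6,B10).
So the longest common subsequence has length 4.

4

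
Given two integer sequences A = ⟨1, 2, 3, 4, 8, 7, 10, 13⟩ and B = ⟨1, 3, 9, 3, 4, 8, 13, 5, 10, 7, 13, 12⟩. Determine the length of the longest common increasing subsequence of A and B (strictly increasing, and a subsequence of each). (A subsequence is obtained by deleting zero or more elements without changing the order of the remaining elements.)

6

A longest common strictly increasing subsequence is 1, 3, 4, 8, 10, 13 (length 6); it appears in order in both A and B, and no longer such subsequence exists.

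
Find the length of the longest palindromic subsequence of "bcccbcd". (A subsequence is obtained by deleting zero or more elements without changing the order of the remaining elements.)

Using dp[i][j] = 2 + dp[i+1][j−1] if the ends match, else max(dp[i+1][j], dp[i][j−1]):
dp[1][7] = 5. A witness is bcccb at positions 1,2,3,4,5.

5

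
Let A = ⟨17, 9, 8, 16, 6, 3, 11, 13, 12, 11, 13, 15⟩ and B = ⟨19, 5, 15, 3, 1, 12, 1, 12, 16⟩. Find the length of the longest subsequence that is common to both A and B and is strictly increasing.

A longest common strictly increasing subsequence is 3, 12 (length 2); it appears in order in both A and B, and no longer such subsequence exists.

2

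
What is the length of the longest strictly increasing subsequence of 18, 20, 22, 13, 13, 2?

3

Scanning left to right, the best length ending at each element is: 18→1, 20→2, 22→3, 13→1, 13→1, 2→1.
So the longest increasing subsequence has length 3, e.g. 18, 20, 22.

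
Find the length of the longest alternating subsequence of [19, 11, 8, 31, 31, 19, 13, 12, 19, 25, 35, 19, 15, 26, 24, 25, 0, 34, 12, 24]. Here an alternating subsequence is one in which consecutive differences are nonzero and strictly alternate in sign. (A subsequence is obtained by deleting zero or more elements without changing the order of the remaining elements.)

Track the best alternating length ending on an up-step vs a down-step at each position: up/down = 1/1, 1/2, 1/2, 3/1, 3/1, 3/4, 3/4, 3/4, 5/4, 5/4, 5/1, 5/6, 5/6, 7/6, 7/8, 9/8, 1/10, 11/6, 11/12, 13/12.
The maximum over both is 13; one such subsequence is 19, 11, 31, 19, 25, 19, 26, 24, 25, 0, 34, 12, 24.

13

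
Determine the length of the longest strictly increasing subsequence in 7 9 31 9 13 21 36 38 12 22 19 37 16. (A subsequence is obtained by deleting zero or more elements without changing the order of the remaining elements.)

6

One longest increasing subsequence is 7, 9, 13, 21, 36, 38 (positions 1,2,5,6,7,8), of length 6; no longer one exists.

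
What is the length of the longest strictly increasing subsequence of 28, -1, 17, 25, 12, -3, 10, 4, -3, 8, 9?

Let dp[i] be the longest increasing subsequence ending at position i. Then dp = [1, 1, 2, 3, 2, 1, 2, 2, 1, 3, 4].
The maximum is 4; one witness is -1, 4, 8, 9 at positions 2,8,10,11.

4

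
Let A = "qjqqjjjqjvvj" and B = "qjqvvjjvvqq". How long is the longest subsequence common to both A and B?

A longest common subsequence is qjqjjvv (length 7); the LCS DP confirms no longer common subsequence exists.

7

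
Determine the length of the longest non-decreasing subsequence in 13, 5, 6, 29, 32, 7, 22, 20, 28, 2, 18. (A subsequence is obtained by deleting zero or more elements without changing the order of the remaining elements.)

5

Scanning left to right, the best length ending at each element is: 13→1, 5→1, 6→2, 29→3, 32→4, 7→3, 22→4, 20→4, 28→5, 2→1, 18→4.
So the longest non-decreasing subsequence has length 5, e.g. 5, 6, 7, 22, 28.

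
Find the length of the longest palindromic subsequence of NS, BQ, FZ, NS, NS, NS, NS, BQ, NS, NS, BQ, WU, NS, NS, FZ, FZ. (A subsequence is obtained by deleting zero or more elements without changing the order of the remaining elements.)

11

Using dp[i][j] = 2 + dp[i+1][j−1] if the ends match, else max(dp[i+1][j], dp[i][j−1]):
dp[1][16] = 11. A witness is FZ NS NS NS NS BQ NS NS NS NS FZ at positions 3,4,5,6,7,8,9,10,13,14,16.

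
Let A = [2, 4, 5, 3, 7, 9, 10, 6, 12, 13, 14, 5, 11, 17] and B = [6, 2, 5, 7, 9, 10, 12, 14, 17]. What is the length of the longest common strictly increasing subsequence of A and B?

For each value that appears in both, track the longest common increasing run ending there.
The best achievable length is 8; one witness is 2, 5, 7, 9, 10, 12, 14, 17 (A-positions 1,3,5,6,7,9,11,14, B-positions 2,3,4,5,6,7,8,9).

8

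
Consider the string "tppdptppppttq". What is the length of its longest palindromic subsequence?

Using dp[i][j] = 2 + dp[i+1][j−1] if the ends match, else max(dp[i+1][j], dp[i][j−1]):
dp[1][13] = 9. A witness is tpppppppt at positions 1,2,3,5,7,8,9,10,12.

9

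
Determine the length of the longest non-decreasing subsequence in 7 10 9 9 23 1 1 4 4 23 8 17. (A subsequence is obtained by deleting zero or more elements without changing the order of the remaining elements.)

One longest non-decreasing subsequence is 1, 1, 4, 4, 8, 17 (positions 6,7,8,9,11,12), of length 6; no longer one exists.

6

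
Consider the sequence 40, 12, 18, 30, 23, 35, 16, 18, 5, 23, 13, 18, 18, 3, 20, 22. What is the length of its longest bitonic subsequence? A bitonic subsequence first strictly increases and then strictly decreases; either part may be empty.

7

One longest bitonic subsequence is 12, 18, 30, 23, 18, 13, 3 (positions 2,3,4,5,8,11,14): it rises to 30 then falls. Length 7 is optimal.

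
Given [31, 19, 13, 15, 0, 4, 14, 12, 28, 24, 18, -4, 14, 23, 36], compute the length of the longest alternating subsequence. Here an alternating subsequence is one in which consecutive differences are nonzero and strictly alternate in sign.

9

A longest alternating subsequence is 31, 13, 15, 0, 14, 12, 28, -4, 14 (positions 1,3,4,5,7,8,9,12,13); its 8 consecutive differences strictly alternate in sign, and length 9 is optimal.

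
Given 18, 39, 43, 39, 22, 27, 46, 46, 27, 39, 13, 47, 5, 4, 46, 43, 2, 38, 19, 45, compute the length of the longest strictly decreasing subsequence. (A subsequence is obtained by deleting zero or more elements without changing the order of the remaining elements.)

One longest decreasing subsequence is 43, 39, 22, 13, 5, 4, 2 (positions 3,4,5,11,13,14,17), of length 7; no longer one exists.

7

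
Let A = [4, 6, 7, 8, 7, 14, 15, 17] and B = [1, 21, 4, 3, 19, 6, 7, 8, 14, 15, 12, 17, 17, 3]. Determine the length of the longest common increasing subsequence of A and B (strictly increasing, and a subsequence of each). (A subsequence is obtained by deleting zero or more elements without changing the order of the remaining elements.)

7

A longest common strictly increasing subsequence is 4, 6, 7, 8, 14, 15, 17 (length 7); it appears in order in both A and B, and no longer such subsequence exists.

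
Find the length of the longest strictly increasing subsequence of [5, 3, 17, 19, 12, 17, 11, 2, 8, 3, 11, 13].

4

Scanning left to right, the best length ending at each element is: 5→1, 3→1, 17→2, 19→3, 12→2, 17→3, 11→2, 2→1, 8→2, 3→2, 11→3, 13→4.
So the longest increasing subsequence has length 4, e.g. 5, 8, 11, 13.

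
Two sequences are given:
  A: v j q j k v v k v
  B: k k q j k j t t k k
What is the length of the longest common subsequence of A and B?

Backtracking the LCS table gives one alignment: j (A2,B4) → j (A4,B6) → k (A5,B9) → k (A8,B10).
So the longest common subsequence has length 4.

4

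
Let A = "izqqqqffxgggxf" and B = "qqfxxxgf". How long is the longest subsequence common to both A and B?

A longest common subsequence is qqfxgf (length 6); the LCS DP confirms no longer common subsequence exists.

6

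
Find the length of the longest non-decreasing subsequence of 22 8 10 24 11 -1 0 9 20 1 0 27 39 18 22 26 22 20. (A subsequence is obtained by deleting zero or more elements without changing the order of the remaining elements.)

Scanning left to right, the best length ending at each element is: 22→1, 8→1, 10→2, 24→3, 11→3, -1→1, 0→2, 9→3, 20→4, 1→3, 0→3, 27→5, 39→6, 18→4, 22→5, 26→6, 22→6, 20→5.
So the longest non-decreasing subsequence has length 6, e.g. 8, 10, 11, 20, 27, 39.

6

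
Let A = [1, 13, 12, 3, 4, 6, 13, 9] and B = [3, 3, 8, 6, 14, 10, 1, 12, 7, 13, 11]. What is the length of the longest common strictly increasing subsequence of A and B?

A longest common strictly increasing subsequence is 3, 6, 13 (length 3); it appears in order in both A and B, and no longer such subsequence exists.

3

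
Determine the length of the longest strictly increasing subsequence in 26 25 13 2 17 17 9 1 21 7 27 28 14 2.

One longest increasing subsequence is 13, 17, 21, 27, 28 (positions 3,5,9,11,12), of length 5; no longer one exists.

5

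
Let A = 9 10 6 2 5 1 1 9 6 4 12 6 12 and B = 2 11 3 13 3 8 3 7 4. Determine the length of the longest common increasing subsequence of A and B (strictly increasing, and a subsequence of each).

2

For each value that appears in both, track the longest common increasing run ending there.
The best achievable length is 2; one witness is 2, 4 (A-positions 4,10, B-positions 1,9).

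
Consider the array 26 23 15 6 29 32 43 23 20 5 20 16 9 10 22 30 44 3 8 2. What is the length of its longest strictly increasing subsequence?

6

Scanning left to right, the best length ending at each element is: 26→1, 23→1, 15→1, 6→1, 29→2, 32→3, 43→4, 23→2, 20→2, 5→1, 20→2, 16→2, 9→2, 10→3, 22→4, 30→5, 44→6, 3→1, 8→2, 2→1.
So the longest increasing subsequence has length 6, e.g. 6, 9, 10, 22, 30, 44.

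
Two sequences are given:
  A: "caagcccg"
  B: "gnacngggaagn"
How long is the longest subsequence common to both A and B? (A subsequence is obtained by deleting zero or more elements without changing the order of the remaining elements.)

Backtracking the LCS table gives one alignment: c (A1,B4) → a (A2,B9) → a (A3,B10) → g (A4,B11).
So the longest common subsequence has length 4.

4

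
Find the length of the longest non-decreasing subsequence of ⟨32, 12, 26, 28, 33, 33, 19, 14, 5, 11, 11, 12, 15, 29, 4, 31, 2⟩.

7

One longest non-decreasing subsequence is 5, 11, 11, 12, 15, 29, 31 (positions 9,10,11,12,13,14,16), of length 7; no longer one exists.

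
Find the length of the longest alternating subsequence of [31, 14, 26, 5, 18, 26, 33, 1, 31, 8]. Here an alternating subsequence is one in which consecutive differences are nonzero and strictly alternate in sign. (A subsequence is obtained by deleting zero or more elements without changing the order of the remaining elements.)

A longest alternating subsequence is 31, 14, 26, 5, 18, 1, 31, 8 (positions 1,2,3,4,5,8,9,10); its 7 consecutive differences strictly alternate in sign, and length 8 is optimal.

8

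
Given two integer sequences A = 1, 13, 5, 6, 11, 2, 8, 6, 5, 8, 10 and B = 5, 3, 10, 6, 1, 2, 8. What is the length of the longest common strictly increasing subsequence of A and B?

For each value that appears in both, track the longest common increasing run ending there.
The best achievable length is 3; one witness is 5, 6, 8 (A-positions 3,4,7, B-positions 1,4,7).

3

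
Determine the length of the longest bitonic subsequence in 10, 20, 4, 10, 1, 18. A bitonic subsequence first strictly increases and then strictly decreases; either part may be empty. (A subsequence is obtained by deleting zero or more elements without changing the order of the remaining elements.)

4

One longest bitonic subsequence is 10, 20, 10, 1 (positions 1,2,4,5): it rises to 20 then falls. Length 4 is optimal.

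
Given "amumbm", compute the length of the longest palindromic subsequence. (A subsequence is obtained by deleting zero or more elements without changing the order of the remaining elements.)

3

Using dp[i][j] = 2 + dp[i+1][j−1] if the ends match, else max(dp[i+1][j], dp[i][j−1]):
dp[1][6] = 3. A witness is mbm at positions 2,5,6.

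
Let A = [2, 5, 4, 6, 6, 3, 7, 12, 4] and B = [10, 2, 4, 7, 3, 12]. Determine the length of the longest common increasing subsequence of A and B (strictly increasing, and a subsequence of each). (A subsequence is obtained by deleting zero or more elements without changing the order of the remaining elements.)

For each value that appears in both, track the longest common increasing run ending there.
The best achievable length is 4; one witness is 2, 4, 7, 12 (A-positions 1,3,7,8, B-positions 2,3,4,6).

4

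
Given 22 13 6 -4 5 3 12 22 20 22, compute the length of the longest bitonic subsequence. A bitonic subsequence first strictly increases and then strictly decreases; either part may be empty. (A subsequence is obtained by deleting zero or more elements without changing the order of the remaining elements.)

Let inc[i] be the LIS ending at i and dec[i] the longest strictly decreasing subsequence starting at i. inc = [1, 1, 1, 1, 2, 2, 3, 4, 4, 5], dec = [5, 4, 3, 1, 2, 1, 1, 2, 1, 1].
max_i inc[i]+dec[i]−1 = 5, with one witness 22, 13, 6, 5, 3.

5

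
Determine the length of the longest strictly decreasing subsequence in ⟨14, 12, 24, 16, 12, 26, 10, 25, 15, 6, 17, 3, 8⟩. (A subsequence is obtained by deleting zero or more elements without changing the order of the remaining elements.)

6

One longest decreasing subsequence is 24, 16, 12, 10, 6, 3 (positions 3,4,5,7,10,12), of length 6; no longer one exists.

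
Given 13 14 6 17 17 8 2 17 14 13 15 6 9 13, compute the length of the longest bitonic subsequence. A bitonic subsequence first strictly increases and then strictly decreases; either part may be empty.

Let inc[i] be the LIS ending at i and dec[i] the longest strictly decreasing subsequence starting at i. inc = [1, 2, 1, 3, 3, 2, 1, 3, 3, 3, 4, 2, 3, 4], dec = [3, 3, 2, 4, 4, 2, 1, 4, 3, 2, 2, 1, 1, 1].
max_i inc[i]+dec[i]−1 = 6, with one witness 13, 14, 17, 14, 13, 9.

6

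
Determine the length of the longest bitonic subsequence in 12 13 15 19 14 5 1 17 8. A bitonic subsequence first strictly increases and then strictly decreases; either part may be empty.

Let inc[i] be the LIS ending at i and dec[i] the longest strictly decreasing subsequence starting at i. inc = [1, 2, 3, 4, 3, 1, 1, 4, 2], dec = [3, 3, 4, 4, 3, 2, 1, 2, 1].
max_i inc[i]+dec[i]−1 = 7, with one witness 12, 13, 15, 19, 14, 5, 1.

7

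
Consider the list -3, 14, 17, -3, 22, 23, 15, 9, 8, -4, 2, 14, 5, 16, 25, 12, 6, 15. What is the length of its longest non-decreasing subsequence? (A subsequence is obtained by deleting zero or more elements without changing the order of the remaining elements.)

6

One longest non-decreasing subsequence is -3, 14, 17, 22, 23, 25 (positions 1,2,3,5,6,15), of length 6; no longer one exists.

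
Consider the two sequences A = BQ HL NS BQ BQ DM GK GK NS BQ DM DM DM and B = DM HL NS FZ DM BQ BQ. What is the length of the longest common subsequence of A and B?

Backtracking the LCS table gives one alignment: HL (A2,B2) → NS (A3,B3) → BQ (A5,B6) → BQ (A10,B7).
So the longest common subsequence has length 4.

4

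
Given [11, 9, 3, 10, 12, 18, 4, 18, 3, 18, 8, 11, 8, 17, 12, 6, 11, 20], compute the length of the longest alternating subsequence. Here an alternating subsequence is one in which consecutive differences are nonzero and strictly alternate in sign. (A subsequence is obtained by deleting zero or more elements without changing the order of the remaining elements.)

Track the best alternating length ending on an up-step vs a down-step at each position: up/down = 1/1, 1/2, 1/2, 3/2, 3/1, 3/1, 3/4, 5/1, 1/6, 7/1, 7/8, 9/8, 7/10, 11/8, 11/12, 7/12, 13/12, 13/1.
The maximum over both is 13; one such subsequence is 11, 9, 10, 4, 18, 3, 18, 8, 11, 8, 17, 6, 11.

13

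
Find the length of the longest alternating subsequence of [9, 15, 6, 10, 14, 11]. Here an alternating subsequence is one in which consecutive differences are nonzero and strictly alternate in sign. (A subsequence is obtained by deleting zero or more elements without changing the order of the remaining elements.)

5

Track the best alternating length ending on an up-step vs a down-step at each position: up/down = 1/1, 2/1, 1/3, 4/3, 4/3, 4/5.
The maximum over both is 5; one such subsequence is 9, 15, 6, 14, 11.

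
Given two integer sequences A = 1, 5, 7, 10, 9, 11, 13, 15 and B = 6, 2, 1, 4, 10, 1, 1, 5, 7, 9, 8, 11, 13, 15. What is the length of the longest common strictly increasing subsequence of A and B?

7

For each value that appears in both, track the longest common increasing run ending there.
The best achievable length is 7; one witness is 1, 5, 7, 9, 11, 13, 15 (A-positions 1,2,3,5,6,7,8, B-positions 3,8,9,10,12,13,14).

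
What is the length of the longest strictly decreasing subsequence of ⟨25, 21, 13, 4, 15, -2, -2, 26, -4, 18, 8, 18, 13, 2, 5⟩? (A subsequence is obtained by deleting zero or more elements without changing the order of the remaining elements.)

6

Let dp[i] be the longest decreasing subsequence ending at position i. Then dp = [1, 2, 3, 4, 3, 5, 5, 1, 6, 3, 4, 3, 4, 5, 5].
The maximum is 6; one witness is 25, 21, 13, 4, -2, -4 at positions 1,2,3,4,6,9.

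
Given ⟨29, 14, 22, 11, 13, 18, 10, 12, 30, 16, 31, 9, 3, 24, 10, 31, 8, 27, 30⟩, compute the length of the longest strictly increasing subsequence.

6

One longest increasing subsequence is 11, 13, 18, 24, 27, 30 (positions 4,5,6,14,18,19), of length 6; no longer one exists.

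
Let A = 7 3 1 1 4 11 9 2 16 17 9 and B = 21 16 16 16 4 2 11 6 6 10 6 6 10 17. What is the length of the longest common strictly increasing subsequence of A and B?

3

A longest common strictly increasing subsequence is 4, 11, 17 (length 3); it appears in order in both A and B, and no longer such subsequence exists.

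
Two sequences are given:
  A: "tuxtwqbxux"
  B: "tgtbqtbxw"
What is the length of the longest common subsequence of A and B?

5

A longest common subsequence is ttqbx (length 5); the LCS DP confirms no longer common subsequence exists.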